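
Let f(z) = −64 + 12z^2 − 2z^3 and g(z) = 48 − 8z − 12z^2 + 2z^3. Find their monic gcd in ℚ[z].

Apply the Euclidean algorithm:
  −2z^3 + 12z^2 − 64 = (−1)(2z^3 − 12z^2 − 8z + 48) + (−8z − 16)
  2z^3 − 12z^2 − 8z + 48 = (−(1/4)z^2 + 2z − 3)(−8z − 16) + (0)
Last nonzero remainder: −8z − 16. Dividing through by −8 gives the monic gcd z + 2.

2 + z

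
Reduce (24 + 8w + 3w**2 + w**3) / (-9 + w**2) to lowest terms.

(8 + w**2)/(-3 + w)

Repeated division with remainder:
  w**3 + 3w**2 + 8w + 24 = (w + 3)(w**2 - 9) + (17w + 51)
  w**2 - 9 = ((1/17)w - 3/17)(17w + 51) + (0)
Last nonzero remainder: 17w + 51. Dividing through by 17 gives the monic gcd w + 3.
Cancel w + 3 from numerator and denominator to get the reduced form.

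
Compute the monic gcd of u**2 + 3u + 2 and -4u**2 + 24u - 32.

By polynomial division,
  u**2 + 3u + 2 = (-1/4)(-4u**2 + 24u - 32) + (9u - 6)
  -4u**2 + 24u - 32 = (-(4/9)u + 64/27)(9u - 6) + (-160/9)
  9u - 6 = (-(81/160)u + 27/80)(-160/9) + (0)
The last nonzero remainder is the constant -160/9, so the polynomials are coprime and gcd = 1.

1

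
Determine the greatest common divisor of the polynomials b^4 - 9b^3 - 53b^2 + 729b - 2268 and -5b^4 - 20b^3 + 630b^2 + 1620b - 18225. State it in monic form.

b^2 - 81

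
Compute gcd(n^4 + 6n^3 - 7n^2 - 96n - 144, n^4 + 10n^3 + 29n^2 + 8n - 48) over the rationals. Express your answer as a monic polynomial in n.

By polynomial division,
  n^4 + 6n^3 - 7n^2 - 96n - 144 = (n^4 + 10n^3 + 29n^2 + 8n - 48) + (-4n^3 - 36n^2 - 104n - 96)
  n^4 + 10n^3 + 29n^2 + 8n - 48 = (-(1/4)n - 1/4)(-4n^3 - 36n^2 - 104n - 96) + (-6n^2 - 42n - 72)
  -4n^3 - 36n^2 - 104n - 96 = ((2/3)n + 4/3)(-6n^2 - 42n - 72) + (0)
Last nonzero remainder: -6n^2 - 42n - 72. Dividing through by -6 gives the monic gcd n^2 + 7n + 12.

n^2 + 7n + 12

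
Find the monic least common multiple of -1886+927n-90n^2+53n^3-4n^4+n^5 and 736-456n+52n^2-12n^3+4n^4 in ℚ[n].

Repeated division with remainder:
  n^5-4n^4+53n^3-90n^2+927n-1886 = ((1/4)n-1/4)(4n^4-12n^3+52n^2-456n+736) + (37n^3+37n^2+629n-1702)
  4n^4-12n^3+52n^2-456n+736 = ((4/37)n-16/37)(37n^3+37n^2+629n-1702) + (0)
Last nonzero remainder: 37n^3+37n^2+629n-1702. Dividing through by 37 gives the monic gcd n^3+n^2+17n-46.
Then lcm(f, g) = f·g / gcd(f, g); expanding and making the result monic gives the answer.

7544-5594n+1287n^2-302n^3+69n^4-8n^5+n^6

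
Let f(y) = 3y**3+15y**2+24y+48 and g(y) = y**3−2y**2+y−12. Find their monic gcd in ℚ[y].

Repeated division with remainder:
  3y**3+15y**2+24y+48 = (3)(y**3−2y**2+y−12) + (21y**2+21y+84)
  y**3−2y**2+y−12 = ((1/21)y−1/7)(21y**2+21y+84) + (0)
Last nonzero remainder: 21y**2+21y+84. Dividing through by 21 gives the monic gcd y**2+y+4.

y**2+y+4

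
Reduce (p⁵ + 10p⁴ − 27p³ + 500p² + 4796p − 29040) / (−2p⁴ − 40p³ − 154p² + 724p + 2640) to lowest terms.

(−p² + 7p − 66)/(2p + 6)

Euclidean algorithm in ℚ[p]:
  p⁵ + 10p⁴ − 27p³ + 500p² + 4796p − 29040 = (−(1/2)p + 5)(−2p⁴ − 40p³ − 154p² + 724p + 2640) + (96p³ + 1632p² + 2496p − 42240)
  −2p⁴ − 40p³ − 154p² + 724p + 2640 = (−(1/48)p − 1/16)(96p³ + 1632p² + 2496p − 42240) + (0)
Last nonzero remainder: 96p³ + 1632p² + 2496p − 42240. Dividing through by 96 gives the monic gcd p³ + 17p² + 26p − 440.
Cancel p³ + 17p² + 26p − 440 from numerator and denominator to get the reduced form.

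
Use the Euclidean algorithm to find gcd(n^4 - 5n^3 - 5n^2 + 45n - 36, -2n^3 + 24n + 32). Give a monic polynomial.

n - 4

Apply the Euclidean algorithm:
  n^4 - 5n^3 - 5n^2 + 45n - 36 = (-(1/2)n + 5/2)(-2n^3 + 24n + 32) + (7n^2 + n - 116)
  -2n^3 + 24n + 32 = (-(2/7)n + 2/49)(7n^2 + n - 116) + (-(450/49)n + 1800/49)
  7n^2 + n - 116 = (-(343/450)n - 1421/450)(-(450/49)n + 1800/49) + (0)
Last nonzero remainder: -(450/49)n + 1800/49. Dividing through by -450/49 gives the monic gcd n - 4.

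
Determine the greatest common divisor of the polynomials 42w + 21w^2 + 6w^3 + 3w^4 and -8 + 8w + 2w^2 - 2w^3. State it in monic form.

By polynomial division,
  3w^4 + 6w^3 + 21w^2 + 42w = (-(3/2)w - 9/2)(-2w^3 + 2w^2 + 8w - 8) + (42w^2 + 66w - 36)
  -2w^3 + 2w^2 + 8w - 8 = (-(1/21)w + 6/49)(42w^2 + 66w - 36) + (-(88/49)w - 176/49)
  42w^2 + 66w - 36 = (-(1029/44)w + 441/44)(-(88/49)w - 176/49) + (0)
Last nonzero remainder: -(88/49)w - 176/49. Dividing through by -88/49 gives the monic gcd w + 2.

2 + w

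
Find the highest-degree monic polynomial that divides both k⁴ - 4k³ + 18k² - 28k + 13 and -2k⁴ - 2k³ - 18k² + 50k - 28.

Apply the Euclidean algorithm:
  k⁴ - 4k³ + 18k² - 28k + 13 = (-1/2)(-2k⁴ - 2k³ - 18k² + 50k - 28) + (-5k³ + 9k² - 3k - 1)
  -2k⁴ - 2k³ - 18k² + 50k - 28 = ((2/5)k + 28/25)(-5k³ + 9k² - 3k - 1) + (-(672/25)k² + (1344/25)k - 672/25)
  -5k³ + 9k² - 3k - 1 = ((125/672)k + 25/672)(-(672/25)k² + (1344/25)k - 672/25) + (0)
Last nonzero remainder: -(672/25)k² + (1344/25)k - 672/25. Dividing through by -672/25 gives the monic gcd k² - 2k + 1.

k² - 2k + 1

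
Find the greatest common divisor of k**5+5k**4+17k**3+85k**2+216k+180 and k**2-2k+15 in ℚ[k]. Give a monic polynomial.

By polynomial division,
  k**5+5k**4+17k**3+85k**2+216k+180 = (k**3+7k**2+16k+12)(k**2-2k+15) + (0)
The last nonzero remainder k**2-2k+15 is already monic.

k**2-2k+15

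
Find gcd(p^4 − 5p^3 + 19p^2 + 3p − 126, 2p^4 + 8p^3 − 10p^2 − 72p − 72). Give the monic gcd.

p^2 − p − 6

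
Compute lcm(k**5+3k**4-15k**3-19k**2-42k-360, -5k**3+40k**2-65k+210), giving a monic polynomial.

k**6-4k**5-36k**4+86k**3+91k**2-66k+2520

By polynomial division,
  k**5+3k**4-15k**3-19k**2-42k-360 = (-(1/5)k**2-(11/5)k-12)(-5k**3+40k**2-65k+210) + (360k**2-360k+2160)
  -5k**3+40k**2-65k+210 = (-(1/72)k+7/72)(360k**2-360k+2160) + (0)
Last nonzero remainder: 360k**2-360k+2160. Dividing through by 360 gives the monic gcd k**2-k+6.
Then lcm(f, g) = f·g / gcd(f, g); expanding and making the result monic gives the answer.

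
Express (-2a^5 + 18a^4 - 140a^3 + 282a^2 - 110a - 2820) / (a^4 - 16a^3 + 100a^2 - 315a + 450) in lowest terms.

(-2a^3 + 8a^2 - 70a - 188)/(a^2 - 11a + 30)

By polynomial division,
  -2a^5 + 18a^4 - 140a^3 + 282a^2 - 110a - 2820 = (-2a - 14)(a^4 - 16a^3 + 100a^2 - 315a + 450) + (-164a^3 + 1052a^2 - 3620a + 3480)
  a^4 - 16a^3 + 100a^2 - 315a + 450 = (-(1/164)a + 393/6724)(-164a^3 + 1052a^2 - 3620a + 3480) + ((27636/1681)a^2 - (138180/1681)a + 414540/1681)
  -164a^3 + 1052a^2 - 3620a + 3480 = (-(68921/6909)a + 97498/6909)((27636/1681)a^2 - (138180/1681)a + 414540/1681) + (0)
Last nonzero remainder: (27636/1681)a^2 - (138180/1681)a + 414540/1681. Dividing through by 27636/1681 gives the monic gcd a^2 - 5a + 15.
Cancel a^2 - 5a + 15 from numerator and denominator to get the reduced form.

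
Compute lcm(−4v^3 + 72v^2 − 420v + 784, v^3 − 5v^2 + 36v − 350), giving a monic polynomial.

v^5 − 16v^4 + 119v^3 − 886v^2 + 4858v − 9800

By polynomial division,
  −4v^3 + 72v^2 − 420v + 784 = (−4)(v^3 − 5v^2 + 36v − 350) + (52v^2 − 276v − 616)
  v^3 − 5v^2 + 36v − 350 = ((1/52)v + 1/169)(52v^2 − 276v − 616) + ((8362/169)v − 58534/169)
  52v^2 − 276v − 616 = ((4394/4181)v + 7436/4181)((8362/169)v − 58534/169) + (0)
Last nonzero remainder: (8362/169)v − 58534/169. Dividing through by 8362/169 gives the monic gcd v − 7.
Then lcm(f, g) = f·g / gcd(f, g); expanding and making the result monic gives the answer.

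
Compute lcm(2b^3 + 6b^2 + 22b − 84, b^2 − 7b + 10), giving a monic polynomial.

b^4 − 2b^3 − 4b^2 − 97b + 210

Apply the Euclidean algorithm:
  2b^3 + 6b^2 + 22b − 84 = (2b + 20)(b^2 − 7b + 10) + (142b − 284)
  b^2 − 7b + 10 = ((1/142)b − 5/142)(142b − 284) + (0)
Last nonzero remainder: 142b − 284. Dividing through by 142 gives the monic gcd b − 2.
Then lcm(f, g) = f·g / gcd(f, g); expanding and making the result monic gives the answer.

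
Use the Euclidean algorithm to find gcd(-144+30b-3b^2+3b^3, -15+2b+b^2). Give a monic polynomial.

-3+b

By polynomial division,
  3b^3-3b^2+30b-144 = (3b-9)(b^2+2b-15) + (93b-279)
  b^2+2b-15 = ((1/93)b+5/93)(93b-279) + (0)
Last nonzero remainder: 93b-279. Dividing through by 93 gives the monic gcd b-3.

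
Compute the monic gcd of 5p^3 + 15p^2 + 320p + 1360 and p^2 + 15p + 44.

Repeated division with remainder:
  5p^3 + 15p^2 + 320p + 1360 = (5p - 60)(p^2 + 15p + 44) + (1000p + 4000)
  p^2 + 15p + 44 = ((1/1000)p + 11/1000)(1000p + 4000) + (0)
Last nonzero remainder: 1000p + 4000. Dividing through by 1000 gives the monic gcd p + 4.

p + 4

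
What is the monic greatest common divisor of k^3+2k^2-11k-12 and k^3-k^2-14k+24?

Repeated division with remainder:
  k^3+2k^2-11k-12 = (k^3-k^2-14k+24) + (3k^2+3k-36)
  k^3-k^2-14k+24 = ((1/3)k-2/3)(3k^2+3k-36) + (0)
Last nonzero remainder: 3k^2+3k-36. Dividing through by 3 gives the monic gcd k^2+k-12.

k^2+k-12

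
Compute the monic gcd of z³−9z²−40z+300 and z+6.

z+6

Euclidean algorithm in ℚ[z]:
  z³−9z²−40z+300 = (z²−15z+50)(z+6) + (0)
The last nonzero remainder z+6 is already monic.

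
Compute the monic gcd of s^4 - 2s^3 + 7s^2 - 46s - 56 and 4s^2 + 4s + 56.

By polynomial division,
  s^4 - 2s^3 + 7s^2 - 46s - 56 = ((1/4)s^2 - (3/4)s - 1)(4s^2 + 4s + 56) + (0)
Last nonzero remainder: 4s^2 + 4s + 56. Dividing through by 4 gives the monic gcd s^2 + s + 14.

s^2 + s + 14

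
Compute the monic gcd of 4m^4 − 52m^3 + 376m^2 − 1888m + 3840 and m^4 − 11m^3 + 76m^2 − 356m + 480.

m^3 − 9m^2 + 58m − 240

Apply the Euclidean algorithm:
  4m^4 − 52m^3 + 376m^2 − 1888m + 3840 = (4)(m^4 − 11m^3 + 76m^2 − 356m + 480) + (−8m^3 + 72m^2 − 464m + 1920)
  m^4 − 11m^3 + 76m^2 − 356m + 480 = (−(1/8)m + 1/4)(−8m^3 + 72m^2 − 464m + 1920) + (0)
Last nonzero remainder: −8m^3 + 72m^2 − 464m + 1920. Dividing through by −8 gives the monic gcd m^3 − 9m^2 + 58m − 240.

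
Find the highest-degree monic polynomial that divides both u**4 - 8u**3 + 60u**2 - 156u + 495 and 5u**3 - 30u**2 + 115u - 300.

u**2 - 2u + 15

By polynomial division,
  u**4 - 8u**3 + 60u**2 - 156u + 495 = ((1/5)u - 2/5)(5u**3 - 30u**2 + 115u - 300) + (25u**2 - 50u + 375)
  5u**3 - 30u**2 + 115u - 300 = ((1/5)u - 4/5)(25u**2 - 50u + 375) + (0)
Last nonzero remainder: 25u**2 - 50u + 375. Dividing through by 25 gives the monic gcd u**2 - 2u + 15.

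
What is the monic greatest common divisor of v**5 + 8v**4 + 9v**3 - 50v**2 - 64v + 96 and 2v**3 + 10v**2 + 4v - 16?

Repeated division with remainder:
  v**5 + 8v**4 + 9v**3 - 50v**2 - 64v + 96 = ((1/2)v**2 + (3/2)v - 4)(2v**3 + 10v**2 + 4v - 16) + (-8v**2 - 24v + 32)
  2v**3 + 10v**2 + 4v - 16 = (-(1/4)v - 1/2)(-8v**2 - 24v + 32) + (0)
Last nonzero remainder: -8v**2 - 24v + 32. Dividing through by -8 gives the monic gcd v**2 + 3v - 4.

v**2 + 3v - 4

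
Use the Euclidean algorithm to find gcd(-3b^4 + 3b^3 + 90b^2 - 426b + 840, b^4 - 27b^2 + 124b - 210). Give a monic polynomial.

Repeated division with remainder:
  -3b^4 + 3b^3 + 90b^2 - 426b + 840 = (-3)(b^4 - 27b^2 + 124b - 210) + (3b^3 + 9b^2 - 54b + 210)
  b^4 - 27b^2 + 124b - 210 = ((1/3)b - 1)(3b^3 + 9b^2 - 54b + 210) + (0)
Last nonzero remainder: 3b^3 + 9b^2 - 54b + 210. Dividing through by 3 gives the monic gcd b^3 + 3b^2 - 18b + 70.

b^3 + 3b^2 - 18b + 70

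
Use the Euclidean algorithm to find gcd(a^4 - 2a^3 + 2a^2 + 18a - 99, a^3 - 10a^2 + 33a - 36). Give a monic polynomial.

Euclidean algorithm in ℚ[a]:
  a^4 - 2a^3 + 2a^2 + 18a - 99 = (a + 8)(a^3 - 10a^2 + 33a - 36) + (49a^2 - 210a + 189)
  a^3 - 10a^2 + 33a - 36 = ((1/49)a - 40/343)(49a^2 - 210a + 189) + ((228/49)a - 684/49)
  49a^2 - 210a + 189 = ((2401/228)a - 1029/76)((228/49)a - 684/49) + (0)
Last nonzero remainder: (228/49)a - 684/49. Dividing through by 228/49 gives the monic gcd a - 3.

a - 3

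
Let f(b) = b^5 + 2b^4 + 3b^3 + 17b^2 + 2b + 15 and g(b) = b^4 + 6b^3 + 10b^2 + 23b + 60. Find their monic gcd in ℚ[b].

b^3 + 2b^2 + 2b + 15

Apply the Euclidean algorithm:
  b^5 + 2b^4 + 3b^3 + 17b^2 + 2b + 15 = (b − 4)(b^4 + 6b^3 + 10b^2 + 23b + 60) + (17b^3 + 34b^2 + 34b + 255)
  b^4 + 6b^3 + 10b^2 + 23b + 60 = ((1/17)b + 4/17)(17b^3 + 34b^2 + 34b + 255) + (0)
Last nonzero remainder: 17b^3 + 34b^2 + 34b + 255. Dividing through by 17 gives the monic gcd b^3 + 2b^2 + 2b + 15.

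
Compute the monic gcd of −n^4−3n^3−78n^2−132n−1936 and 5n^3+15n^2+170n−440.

Apply the Euclidean algorithm:
  −n^4−3n^3−78n^2−132n−1936 = (−(1/5)n)(5n^3+15n^2+170n−440) + (−44n^2−220n−1936)
  5n^3+15n^2+170n−440 = (−(5/44)n+5/22)(−44n^2−220n−1936) + (0)
Last nonzero remainder: −44n^2−220n−1936. Dividing through by −44 gives the monic gcd n^2+5n+44.

n^2+5n+44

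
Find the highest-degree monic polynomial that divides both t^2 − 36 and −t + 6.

t − 6

Apply the Euclidean algorithm:
  t^2 − 36 = (−t − 6)(−t + 6) + (0)
Last nonzero remainder: −t + 6. Dividing through by −1 gives the monic gcd t − 6.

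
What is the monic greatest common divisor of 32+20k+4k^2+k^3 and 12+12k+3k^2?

2+k

Repeated division with remainder:
  k^3+4k^2+20k+32 = ((1/3)k)(3k^2+12k+12) + (16k+32)
  3k^2+12k+12 = ((3/16)k+3/8)(16k+32) + (0)
Last nonzero remainder: 16k+32. Dividing through by 16 gives the monic gcd k+2.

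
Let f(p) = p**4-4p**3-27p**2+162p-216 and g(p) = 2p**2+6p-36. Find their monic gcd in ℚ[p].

Euclidean algorithm in ℚ[p]:
  p**4-4p**3-27p**2+162p-216 = ((1/2)p**2-(7/2)p+6)(2p**2+6p-36) + (0)
Last nonzero remainder: 2p**2+6p-36. Dividing through by 2 gives the monic gcd p**2+3p-18.

p**2+3p-18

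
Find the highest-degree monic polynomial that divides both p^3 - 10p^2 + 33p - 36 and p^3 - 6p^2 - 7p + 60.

p - 4

Euclidean algorithm in ℚ[p]:
  p^3 - 10p^2 + 33p - 36 = (p^3 - 6p^2 - 7p + 60) + (-4p^2 + 40p - 96)
  p^3 - 6p^2 - 7p + 60 = (-(1/4)p - 1)(-4p^2 + 40p - 96) + (9p - 36)
  -4p^2 + 40p - 96 = (-(4/9)p + 8/3)(9p - 36) + (0)
Last nonzero remainder: 9p - 36. Dividing through by 9 gives the monic gcd p - 4.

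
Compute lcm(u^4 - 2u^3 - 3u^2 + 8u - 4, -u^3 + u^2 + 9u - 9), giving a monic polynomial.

u^6 - 2u^5 - 12u^4 + 26u^3 + 23u^2 - 72u + 36

Repeated division with remainder:
  u^4 - 2u^3 - 3u^2 + 8u - 4 = (-u + 1)(-u^3 + u^2 + 9u - 9) + (5u^2 - 10u + 5)
  -u^3 + u^2 + 9u - 9 = (-(1/5)u - 1/5)(5u^2 - 10u + 5) + (8u - 8)
  5u^2 - 10u + 5 = ((5/8)u - 5/8)(8u - 8) + (0)
Last nonzero remainder: 8u - 8. Dividing through by 8 gives the monic gcd u - 1.
Then lcm(f, g) = f·g / gcd(f, g); expanding and making the result monic gives the answer.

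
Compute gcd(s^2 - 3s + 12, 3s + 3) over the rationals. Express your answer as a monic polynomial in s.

1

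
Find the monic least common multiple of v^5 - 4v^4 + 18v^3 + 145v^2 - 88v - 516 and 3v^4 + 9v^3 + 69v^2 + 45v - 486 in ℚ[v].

v^7 - 2v^6 + 37v^5 + 73v^4 + 688v^3 + 3223v^2 - 3408v - 13932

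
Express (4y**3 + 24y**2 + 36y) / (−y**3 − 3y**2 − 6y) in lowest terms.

By polynomial division,
  4y**3 + 24y**2 + 36y = (−4)(−y**3 − 3y**2 − 6y) + (12y**2 + 12y)
  −y**3 − 3y**2 − 6y = (−(1/12)y − 1/6)(12y**2 + 12y) + (−4y)
  12y**2 + 12y = (−3y − 3)(−4y) + (0)
Last nonzero remainder: −4y. Dividing through by −4 gives the monic gcd y.
Cancel y from numerator and denominator to get the reduced form.

(−4y**2 − 24y − 36)/(y**2 + 3y + 6)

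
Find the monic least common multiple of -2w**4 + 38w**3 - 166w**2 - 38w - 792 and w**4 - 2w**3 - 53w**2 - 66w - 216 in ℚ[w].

Euclidean algorithm in ℚ[w]:
  -2w**4 + 38w**3 - 166w**2 - 38w - 792 = (-2)(w**4 - 2w**3 - 53w**2 - 66w - 216) + (34w**3 - 272w**2 - 170w - 1224)
  w**4 - 2w**3 - 53w**2 - 66w - 216 = ((1/34)w + 3/17)(34w**3 - 272w**2 - 170w - 1224) + (0)
Last nonzero remainder: 34w**3 - 272w**2 - 170w - 1224. Dividing through by 34 gives the monic gcd w**3 - 8w**2 - 5w - 36.
Then lcm(f, g) = f·g / gcd(f, g); expanding and making the result monic gives the answer.

w**5 - 13w**4 - 31w**3 + 517w**2 + 510w + 2376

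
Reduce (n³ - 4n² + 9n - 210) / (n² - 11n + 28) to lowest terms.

Repeated division with remainder:
  n³ - 4n² + 9n - 210 = (n + 7)(n² - 11n + 28) + (58n - 406)
  n² - 11n + 28 = ((1/58)n - 2/29)(58n - 406) + (0)
Last nonzero remainder: 58n - 406. Dividing through by 58 gives the monic gcd n - 7.
Cancel n - 7 from numerator and denominator to get the reduced form.

(n² + 3n + 30)/(n - 4)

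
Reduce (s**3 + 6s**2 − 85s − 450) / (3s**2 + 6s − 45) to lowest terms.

(s**2 + s − 90)/(3s − 9)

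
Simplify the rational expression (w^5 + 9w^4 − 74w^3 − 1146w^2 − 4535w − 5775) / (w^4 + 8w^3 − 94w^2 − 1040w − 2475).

(w^2 + 10w + 21)/(w + 9)

Apply the Euclidean algorithm:
  w^5 + 9w^4 − 74w^3 − 1146w^2 − 4535w − 5775 = (w + 1)(w^4 + 8w^3 − 94w^2 − 1040w − 2475) + (12w^3 − 12w^2 − 1020w − 3300)
  w^4 + 8w^3 − 94w^2 − 1040w − 2475 = ((1/12)w + 3/4)(12w^3 − 12w^2 − 1020w − 3300) + (0)
Last nonzero remainder: 12w^3 − 12w^2 − 1020w − 3300. Dividing through by 12 gives the monic gcd w^3 − w^2 − 85w − 275.
Cancel w^3 − w^2 − 85w − 275 from numerator and denominator to get the reduced form.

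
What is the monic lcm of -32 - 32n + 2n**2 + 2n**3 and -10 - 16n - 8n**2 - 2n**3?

Euclidean algorithm in ℚ[n]:
  2n**3 + 2n**2 - 32n - 32 = (-1)(-2n**3 - 8n**2 - 16n - 10) + (-6n**2 - 48n - 42)
  -2n**3 - 8n**2 - 16n - 10 = ((1/3)n - 4/3)(-6n**2 - 48n - 42) + (-66n - 66)
  -6n**2 - 48n - 42 = ((1/11)n + 7/11)(-66n - 66) + (0)
Last nonzero remainder: -66n - 66. Dividing through by -66 gives the monic gcd n + 1.
Then lcm(f, g) = f·g / gcd(f, g); expanding and making the result monic gives the answer.

-80 - 128n - 59n**2 - 8n**3 + 4n**4 + n**5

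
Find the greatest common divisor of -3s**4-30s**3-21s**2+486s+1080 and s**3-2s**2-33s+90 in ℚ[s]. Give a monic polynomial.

By polynomial division,
  -3s**4-30s**3-21s**2+486s+1080 = (-3s-36)(s**3-2s**2-33s+90) + (-192s**2-432s+4320)
  s**3-2s**2-33s+90 = (-(1/192)s+17/768)(-192s**2-432s+4320) + (-(15/16)s-45/8)
  -192s**2-432s+4320 = ((1024/5)s-768)(-(15/16)s-45/8) + (0)
Last nonzero remainder: -(15/16)s-45/8. Dividing through by -15/16 gives the monic gcd s+6.

s+6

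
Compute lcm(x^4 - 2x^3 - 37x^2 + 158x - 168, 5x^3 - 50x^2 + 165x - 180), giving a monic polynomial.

By polynomial division,
  x^4 - 2x^3 - 37x^2 + 158x - 168 = ((1/5)x + 8/5)(5x^3 - 50x^2 + 165x - 180) + (10x^2 - 70x + 120)
  5x^3 - 50x^2 + 165x - 180 = ((1/2)x - 3/2)(10x^2 - 70x + 120) + (0)
Last nonzero remainder: 10x^2 - 70x + 120. Dividing through by 10 gives the monic gcd x^2 - 7x + 12.
Then lcm(f, g) = f·g / gcd(f, g); expanding and making the result monic gives the answer.

x^5 - 5x^4 - 31x^3 + 269x^2 - 642x + 504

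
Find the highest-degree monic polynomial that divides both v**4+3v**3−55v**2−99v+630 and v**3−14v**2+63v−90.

Repeated division with remainder:
  v**4+3v**3−55v**2−99v+630 = (v+17)(v**3−14v**2+63v−90) + (120v**2−1080v+2160)
  v**3−14v**2+63v−90 = ((1/120)v−1/24)(120v**2−1080v+2160) + (0)
Last nonzero remainder: 120v**2−1080v+2160. Dividing through by 120 gives the monic gcd v**2−9v+18.

v**2−9v+18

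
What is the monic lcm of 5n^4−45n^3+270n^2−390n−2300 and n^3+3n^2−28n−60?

Repeated division with remainder:
  5n^4−45n^3+270n^2−390n−2300 = (5n−60)(n^3+3n^2−28n−60) + (590n^2−1770n−5900)
  n^3+3n^2−28n−60 = ((1/590)n+3/295)(590n^2−1770n−5900) + (0)
Last nonzero remainder: 590n^2−1770n−5900. Dividing through by 590 gives the monic gcd n^2−3n−10.
Then lcm(f, g) = f·g / gcd(f, g); expanding and making the result monic gives the answer.

n^5−3n^4+246n^2−928n−2760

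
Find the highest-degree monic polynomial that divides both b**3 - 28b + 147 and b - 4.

1

Repeated division with remainder:
  b**3 - 28b + 147 = (b**2 + 4b - 12)(b - 4) + (99)
  b - 4 = ((1/99)b - 4/99)(99) + (0)
The last nonzero remainder is the constant 99, so the polynomials are coprime and gcd = 1.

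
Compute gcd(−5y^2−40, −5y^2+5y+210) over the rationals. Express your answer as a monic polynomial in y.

1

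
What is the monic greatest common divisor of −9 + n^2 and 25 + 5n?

1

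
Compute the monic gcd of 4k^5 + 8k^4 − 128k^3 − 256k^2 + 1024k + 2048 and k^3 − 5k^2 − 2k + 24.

Repeated division with remainder:
  4k^5 + 8k^4 − 128k^3 − 256k^2 + 1024k + 2048 = (4k^2 + 28k + 20)(k^3 − 5k^2 − 2k + 24) + (−196k^2 + 392k + 1568)
  k^3 − 5k^2 − 2k + 24 = (−(1/196)k + 3/196)(−196k^2 + 392k + 1568) + (0)
Last nonzero remainder: −196k^2 + 392k + 1568. Dividing through by −196 gives the monic gcd k^2 − 2k − 8.

k^2 − 2k − 8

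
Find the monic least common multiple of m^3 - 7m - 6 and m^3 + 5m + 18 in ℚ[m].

m^5 - 2m^4 + 2m^3 + 8m^2 - 51m - 54

By polynomial division,
  m^3 - 7m - 6 = (m^3 + 5m + 18) + (-12m - 24)
  m^3 + 5m + 18 = (-(1/12)m^2 + (1/6)m - 3/4)(-12m - 24) + (0)
Last nonzero remainder: -12m - 24. Dividing through by -12 gives the monic gcd m + 2.
Then lcm(f, g) = f·g / gcd(f, g); expanding and making the result monic gives the answer.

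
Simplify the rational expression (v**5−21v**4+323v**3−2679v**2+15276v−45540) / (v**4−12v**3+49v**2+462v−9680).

(v**3−12v**2+105v−414)/(v**2−3v−88)

Repeated division with remainder:
  v**5−21v**4+323v**3−2679v**2+15276v−45540 = (v−9)(v**4−12v**3+49v**2+462v−9680) + (166v**3−2700v**2+29114v−132660)
  v**4−12v**3+49v**2+462v−9680 = ((1/166)v+177/6889)(166v**3−2700v**2+29114v−132660) + (−(392770/6889)v**2+(3534930/6889)v−43204700/6889)
  166v**3−2700v**2+29114v−132660 = (−(571787/196385)v+4154067/196385)(−(392770/6889)v**2+(3534930/6889)v−43204700/6889) + (0)
Last nonzero remainder: −(392770/6889)v**2+(3534930/6889)v−43204700/6889. Dividing through by −392770/6889 gives the monic gcd v**2−9v+110.
Cancel v**2−9v+110 from numerator and denominator to get the reduced form.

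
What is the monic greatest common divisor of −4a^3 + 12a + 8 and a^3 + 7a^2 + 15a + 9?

a + 1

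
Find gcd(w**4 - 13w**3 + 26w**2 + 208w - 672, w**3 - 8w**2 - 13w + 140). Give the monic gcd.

w**2 - 3w - 28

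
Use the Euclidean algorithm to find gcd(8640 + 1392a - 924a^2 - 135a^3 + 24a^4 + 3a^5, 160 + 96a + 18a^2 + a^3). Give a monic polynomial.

Euclidean algorithm in ℚ[a]:
  3a^5 + 24a^4 - 135a^3 - 924a^2 + 1392a + 8640 = (3a^2 - 30a + 117)(a^3 + 18a^2 + 96a + 160) + (-630a^2 - 5040a - 10080)
  a^3 + 18a^2 + 96a + 160 = (-(1/630)a - 1/63)(-630a^2 - 5040a - 10080) + (0)
Last nonzero remainder: -630a^2 - 5040a - 10080. Dividing through by -630 gives the monic gcd a^2 + 8a + 16.

16 + 8a + a^2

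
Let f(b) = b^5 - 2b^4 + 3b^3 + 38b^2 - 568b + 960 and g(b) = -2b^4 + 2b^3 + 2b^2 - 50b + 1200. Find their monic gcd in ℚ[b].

Repeated division with remainder:
  b^5 - 2b^4 + 3b^3 + 38b^2 - 568b + 960 = (-(1/2)b + 1/2)(-2b^4 + 2b^3 + 2b^2 - 50b + 1200) + (3b^3 + 12b^2 + 57b + 360)
  -2b^4 + 2b^3 + 2b^2 - 50b + 1200 = (-(2/3)b + 10/3)(3b^3 + 12b^2 + 57b + 360) + (0)
Last nonzero remainder: 3b^3 + 12b^2 + 57b + 360. Dividing through by 3 gives the monic gcd b^3 + 4b^2 + 19b + 120.

b^3 + 4b^2 + 19b + 120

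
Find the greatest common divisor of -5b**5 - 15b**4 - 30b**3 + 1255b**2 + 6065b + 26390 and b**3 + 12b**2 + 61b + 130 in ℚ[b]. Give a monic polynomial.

b**2 + 7b + 26

By polynomial division,
  -5b**5 - 15b**4 - 30b**3 + 1255b**2 + 6065b + 26390 = (-5b**2 + 45b - 265)(b**3 + 12b**2 + 61b + 130) + (2340b**2 + 16380b + 60840)
  b**3 + 12b**2 + 61b + 130 = ((1/2340)b + 1/468)(2340b**2 + 16380b + 60840) + (0)
Last nonzero remainder: 2340b**2 + 16380b + 60840. Dividing through by 2340 gives the monic gcd b**2 + 7b + 26.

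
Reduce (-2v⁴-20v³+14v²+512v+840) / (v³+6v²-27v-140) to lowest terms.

(-2v²-16v-24)/(v+4)

Repeated division with remainder:
  -2v⁴-20v³+14v²+512v+840 = (-2v-8)(v³+6v²-27v-140) + (8v²+16v-280)
  v³+6v²-27v-140 = ((1/8)v+1/2)(8v²+16v-280) + (0)
Last nonzero remainder: 8v²+16v-280. Dividing through by 8 gives the monic gcd v²+2v-35.
Cancel v²+2v-35 from numerator and denominator to get the reduced form.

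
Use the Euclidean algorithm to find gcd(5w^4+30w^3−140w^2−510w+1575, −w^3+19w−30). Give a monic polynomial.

w^2+2w−15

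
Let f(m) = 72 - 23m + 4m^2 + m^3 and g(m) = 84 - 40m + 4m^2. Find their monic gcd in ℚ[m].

1

Repeated division with remainder:
  m^3 + 4m^2 - 23m + 72 = ((1/4)m + 7/2)(4m^2 - 40m + 84) + (96m - 222)
  4m^2 - 40m + 84 = ((1/24)m - 41/128)(96m - 222) + (825/64)
  96m - 222 = ((2048/275)m - 4736/275)(825/64) + (0)
The last nonzero remainder is the constant 825/64, so the polynomials are coprime and gcd = 1.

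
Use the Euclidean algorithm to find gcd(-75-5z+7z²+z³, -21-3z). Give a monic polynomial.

Repeated division with remainder:
  z³+7z²-5z-75 = (-(1/3)z²+5/3)(-3z-21) + (-40)
  -3z-21 = ((3/40)z+21/40)(-40) + (0)
The last nonzero remainder is the constant -40, so the polynomials are coprime and gcd = 1.

1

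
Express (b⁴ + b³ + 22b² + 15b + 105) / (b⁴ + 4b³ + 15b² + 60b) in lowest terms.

Apply the Euclidean algorithm:
  b⁴ + b³ + 22b² + 15b + 105 = (b⁴ + 4b³ + 15b² + 60b) + (-3b³ + 7b² - 45b + 105)
  b⁴ + 4b³ + 15b² + 60b = (-(1/3)b - 19/9)(-3b³ + 7b² - 45b + 105) + ((133/9)b² + 665/3)
  -3b³ + 7b² - 45b + 105 = (-(27/133)b + 9/19)((133/9)b² + 665/3) + (0)
Last nonzero remainder: (133/9)b² + 665/3. Dividing through by 133/9 gives the monic gcd b² + 15.
Cancel b² + 15 from numerator and denominator to get the reduced form.

(b² + b + 7)/(b² + 4b)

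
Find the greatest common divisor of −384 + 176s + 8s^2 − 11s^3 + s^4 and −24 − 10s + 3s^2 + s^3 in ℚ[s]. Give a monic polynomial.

−12 + s + s^2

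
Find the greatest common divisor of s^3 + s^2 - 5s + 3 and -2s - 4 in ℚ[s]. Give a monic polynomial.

Apply the Euclidean algorithm:
  s^3 + s^2 - 5s + 3 = (-(1/2)s^2 + (1/2)s + 3/2)(-2s - 4) + (9)
  -2s - 4 = (-(2/9)s - 4/9)(9) + (0)
The last nonzero remainder is the constant 9, so the polynomials are coprime and gcd = 1.

1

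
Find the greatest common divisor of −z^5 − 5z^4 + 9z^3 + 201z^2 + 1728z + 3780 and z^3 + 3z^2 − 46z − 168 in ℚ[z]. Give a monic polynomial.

z^2 − z − 42

Euclidean algorithm in ℚ[z]:
  −z^5 − 5z^4 + 9z^3 + 201z^2 + 1728z + 3780 = (−z^2 − 2z − 31)(z^3 + 3z^2 − 46z − 168) + (34z^2 − 34z − 1428)
  z^3 + 3z^2 − 46z − 168 = ((1/34)z + 2/17)(34z^2 − 34z − 1428) + (0)
Last nonzero remainder: 34z^2 − 34z − 1428. Dividing through by 34 gives the monic gcd z^2 − z − 42.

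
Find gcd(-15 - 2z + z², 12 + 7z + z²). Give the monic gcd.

By polynomial division,
  z² - 2z - 15 = (z² + 7z + 12) + (-9z - 27)
  z² + 7z + 12 = (-(1/9)z - 4/9)(-9z - 27) + (0)
Last nonzero remainder: -9z - 27. Dividing through by -9 gives the monic gcd z + 3.

3 + z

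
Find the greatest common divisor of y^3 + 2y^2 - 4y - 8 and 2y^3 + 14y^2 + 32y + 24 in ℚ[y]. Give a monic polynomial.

y^2 + 4y + 4

Euclidean algorithm in ℚ[y]:
  y^3 + 2y^2 - 4y - 8 = (1/2)(2y^3 + 14y^2 + 32y + 24) + (-5y^2 - 20y - 20)
  2y^3 + 14y^2 + 32y + 24 = (-(2/5)y - 6/5)(-5y^2 - 20y - 20) + (0)
Last nonzero remainder: -5y^2 - 20y - 20. Dividing through by -5 gives the monic gcd y^2 + 4y + 4.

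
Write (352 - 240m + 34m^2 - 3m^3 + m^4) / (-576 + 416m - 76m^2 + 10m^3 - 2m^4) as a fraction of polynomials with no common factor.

By polynomial division,
  m^4 - 3m^3 + 34m^2 - 240m + 352 = (-1/2)(-2m^4 + 10m^3 - 76m^2 + 416m - 576) + (2m^3 - 4m^2 - 32m + 64)
  -2m^4 + 10m^3 - 76m^2 + 416m - 576 = (-m + 3)(2m^3 - 4m^2 - 32m + 64) + (-96m^2 + 576m - 768)
  2m^3 - 4m^2 - 32m + 64 = (-(1/48)m - 1/12)(-96m^2 + 576m - 768) + (0)
Last nonzero remainder: -96m^2 + 576m - 768. Dividing through by -96 gives the monic gcd m^2 - 6m + 8.
Cancel m^2 - 6m + 8 from numerator and denominator to get the reduced form.

(-44 - 3m - m^2)/(72 + 2m + 2m^2)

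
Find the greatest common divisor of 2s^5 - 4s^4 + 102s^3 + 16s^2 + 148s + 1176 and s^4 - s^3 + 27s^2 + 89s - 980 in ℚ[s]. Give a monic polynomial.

s^2 - 2s + 49

Repeated division with remainder:
  2s^5 - 4s^4 + 102s^3 + 16s^2 + 148s + 1176 = (2s - 2)(s^4 - s^3 + 27s^2 + 89s - 980) + (46s^3 - 108s^2 + 2286s - 784)
  s^4 - s^3 + 27s^2 + 89s - 980 = ((1/46)s + 31/1058)(46s^3 - 108s^2 + 2286s - 784) + (-(10332/529)s^2 + (20664/529)s - 506268/529)
  46s^3 - 108s^2 + 2286s - 784 = (-(12167/5166)s + 2116/2583)(-(10332/529)s^2 + (20664/529)s - 506268/529) + (0)
Last nonzero remainder: -(10332/529)s^2 + (20664/529)s - 506268/529. Dividing through by -10332/529 gives the monic gcd s^2 - 2s + 49.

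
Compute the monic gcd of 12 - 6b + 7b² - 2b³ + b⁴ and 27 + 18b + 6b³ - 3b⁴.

Repeated division with remainder:
  b⁴ - 2b³ + 7b² - 6b + 12 = (-1/3)(-3b⁴ + 6b³ + 18b + 27) + (7b² + 21)
  -3b⁴ + 6b³ + 18b + 27 = (-(3/7)b² + (6/7)b + 9/7)(7b² + 21) + (0)
Last nonzero remainder: 7b² + 21. Dividing through by 7 gives the monic gcd b² + 3.

3 + b²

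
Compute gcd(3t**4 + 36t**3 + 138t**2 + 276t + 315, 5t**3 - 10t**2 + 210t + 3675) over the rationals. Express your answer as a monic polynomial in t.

t + 7

By polynomial division,
  3t**4 + 36t**3 + 138t**2 + 276t + 315 = ((3/5)t + 42/5)(5t**3 - 10t**2 + 210t + 3675) + (96t**2 - 3693t - 30555)
  5t**3 - 10t**2 + 210t + 3675 = ((5/96)t + 1945/1024)(96t**2 - 3693t - 30555) + ((9027525/1024)t + 63192675/1024)
  96t**2 - 3693t - 30555 = ((32768/3009175)t - 297984/601835)((9027525/1024)t + 63192675/1024) + (0)
Last nonzero remainder: (9027525/1024)t + 63192675/1024. Dividing through by 9027525/1024 gives the monic gcd t + 7.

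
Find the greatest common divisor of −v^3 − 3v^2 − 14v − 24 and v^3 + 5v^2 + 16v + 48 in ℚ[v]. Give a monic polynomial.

By polynomial division,
  −v^3 − 3v^2 − 14v − 24 = (−1)(v^3 + 5v^2 + 16v + 48) + (2v^2 + 2v + 24)
  v^3 + 5v^2 + 16v + 48 = ((1/2)v + 2)(2v^2 + 2v + 24) + (0)
Last nonzero remainder: 2v^2 + 2v + 24. Dividing through by 2 gives the monic gcd v^2 + v + 12.

v^2 + v + 12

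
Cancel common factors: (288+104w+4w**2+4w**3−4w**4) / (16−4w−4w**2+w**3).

(−36−4w−4w**2)/(−2+w)

Euclidean algorithm in ℚ[w]:
  −4w**4+4w**3+4w**2+104w+288 = (−4w−12)(w**3−4w**2−4w+16) + (−60w**2+120w+480)
  w**3−4w**2−4w+16 = (−(1/60)w+1/30)(−60w**2+120w+480) + (0)
Last nonzero remainder: −60w**2+120w+480. Dividing through by −60 gives the monic gcd w**2−2w−8.
Cancel w**2−2w−8 from numerator and denominator to get the reduced form.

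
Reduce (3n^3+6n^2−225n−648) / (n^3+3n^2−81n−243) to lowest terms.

Repeated division with remainder:
  3n^3+6n^2−225n−648 = (3)(n^3+3n^2−81n−243) + (−3n^2+18n+81)
  n^3+3n^2−81n−243 = (−(1/3)n−3)(−3n^2+18n+81) + (0)
Last nonzero remainder: −3n^2+18n+81. Dividing through by −3 gives the monic gcd n^2−6n−27.
Cancel n^2−6n−27 from numerator and denominator to get the reduced form.

(3n+24)/(n+9)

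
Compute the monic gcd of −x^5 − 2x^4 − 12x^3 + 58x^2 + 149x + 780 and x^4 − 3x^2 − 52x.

x^3 − 3x − 52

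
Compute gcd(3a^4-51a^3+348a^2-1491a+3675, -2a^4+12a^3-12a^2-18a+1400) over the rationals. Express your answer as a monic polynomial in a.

a^3-10a^2+46a-175

Repeated division with remainder:
  3a^4-51a^3+348a^2-1491a+3675 = (-3/2)(-2a^4+12a^3-12a^2-18a+1400) + (-33a^3+330a^2-1518a+5775)
  -2a^4+12a^3-12a^2-18a+1400 = ((2/33)a+8/33)(-33a^3+330a^2-1518a+5775) + (0)
Last nonzero remainder: -33a^3+330a^2-1518a+5775. Dividing through by -33 gives the monic gcd a^3-10a^2+46a-175.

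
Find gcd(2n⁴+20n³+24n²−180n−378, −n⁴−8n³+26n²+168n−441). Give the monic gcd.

n²+4n−21

Apply the Euclidean algorithm:
  2n⁴+20n³+24n²−180n−378 = (−2)(−n⁴−8n³+26n²+168n−441) + (4n³+76n²+156n−1260)
  −n⁴−8n³+26n²+168n−441 = (−(1/4)n+11/4)(4n³+76n²+156n−1260) + (−144n²−576n+3024)
  4n³+76n²+156n−1260 = (−(1/36)n−5/12)(−144n²−576n+3024) + (0)
Last nonzero remainder: −144n²−576n+3024. Dividing through by −144 gives the monic gcd n²+4n−21.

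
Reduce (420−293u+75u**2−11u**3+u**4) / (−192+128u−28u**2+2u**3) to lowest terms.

Euclidean algorithm in ℚ[u]:
  u**4−11u**3+75u**2−293u+420 = ((1/2)u+3/2)(2u**3−28u**2+128u−192) + (53u**2−389u+708)
  2u**3−28u**2+128u−192 = ((2/53)u−706/2809)(53u**2−389u+708) + ((9870/2809)u−39480/2809)
  53u**2−389u+708 = ((148877/9870)u−165731/3290)((9870/2809)u−39480/2809) + (0)
Last nonzero remainder: (9870/2809)u−39480/2809. Dividing through by 9870/2809 gives the monic gcd u−4.
Cancel u−4 from numerator and denominator to get the reduced form.

(−105+47u−7u**2+u**3)/(48−20u+2u**2)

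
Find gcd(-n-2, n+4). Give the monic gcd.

1

Repeated division with remainder:
  -n-2 = (-1)(n+4) + (2)
  n+4 = ((1/2)n+2)(2) + (0)
The last nonzero remainder is the constant 2, so the polynomials are coprime and gcd = 1.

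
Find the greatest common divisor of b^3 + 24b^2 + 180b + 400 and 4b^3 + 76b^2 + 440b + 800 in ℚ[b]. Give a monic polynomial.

b^2 + 14b + 40

By polynomial division,
  b^3 + 24b^2 + 180b + 400 = (1/4)(4b^3 + 76b^2 + 440b + 800) + (5b^2 + 70b + 200)
  4b^3 + 76b^2 + 440b + 800 = ((4/5)b + 4)(5b^2 + 70b + 200) + (0)
Last nonzero remainder: 5b^2 + 70b + 200. Dividing through by 5 gives the monic gcd b^2 + 14b + 40.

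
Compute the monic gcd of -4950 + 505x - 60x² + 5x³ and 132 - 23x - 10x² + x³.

-11 + x

Euclidean algorithm in ℚ[x]:
  5x³ - 60x² + 505x - 4950 = (5)(x³ - 10x² - 23x + 132) + (-10x² + 620x - 5610)
  x³ - 10x² - 23x + 132 = (-(1/10)x - 26/5)(-10x² + 620x - 5610) + (2640x - 29040)
  -10x² + 620x - 5610 = (-(1/264)x + 17/88)(2640x - 29040) + (0)
Last nonzero remainder: 2640x - 29040. Dividing through by 2640 gives the monic gcd x - 11.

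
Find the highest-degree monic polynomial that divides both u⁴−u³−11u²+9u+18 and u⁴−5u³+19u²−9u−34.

u²−u−2

Euclidean algorithm in ℚ[u]:
  u⁴−u³−11u²+9u+18 = (u⁴−5u³+19u²−9u−34) + (4u³−30u²+18u+52)
  u⁴−5u³+19u²−9u−34 = ((1/4)u+5/8)(4u³−30u²+18u+52) + ((133/4)u²−(133/4)u−133/2)
  4u³−30u²+18u+52 = ((16/133)u−104/133)((133/4)u²−(133/4)u−133/2) + (0)
Last nonzero remainder: (133/4)u²−(133/4)u−133/2. Dividing through by 133/4 gives the monic gcd u²−u−2.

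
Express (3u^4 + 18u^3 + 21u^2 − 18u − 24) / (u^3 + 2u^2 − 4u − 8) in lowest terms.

(3u^3 + 12u^2 − 3u − 12)/(u^2 − 4)

Repeated division with remainder:
  3u^4 + 18u^3 + 21u^2 − 18u − 24 = (3u + 12)(u^3 + 2u^2 − 4u − 8) + (9u^2 + 54u + 72)
  u^3 + 2u^2 − 4u − 8 = ((1/9)u − 4/9)(9u^2 + 54u + 72) + (12u + 24)
  9u^2 + 54u + 72 = ((3/4)u + 3)(12u + 24) + (0)
Last nonzero remainder: 12u + 24. Dividing through by 12 gives the monic gcd u + 2.
Cancel u + 2 from numerator and denominator to get the reduced form.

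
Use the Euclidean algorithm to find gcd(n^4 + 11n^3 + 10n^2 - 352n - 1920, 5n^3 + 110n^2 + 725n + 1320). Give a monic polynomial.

n + 8

Repeated division with remainder:
  n^4 + 11n^3 + 10n^2 - 352n - 1920 = ((1/5)n - 11/5)(5n^3 + 110n^2 + 725n + 1320) + (107n^2 + 979n + 984)
  5n^3 + 110n^2 + 725n + 1320 = ((5/107)n + 6875/11449)(107n^2 + 979n + 984) + ((1043460/11449)n + 8347680/11449)
  107n^2 + 979n + 984 = ((1225043/1043460)n + 469409/347820)((1043460/11449)n + 8347680/11449) + (0)
Last nonzero remainder: (1043460/11449)n + 8347680/11449. Dividing through by 1043460/11449 gives the monic gcd n + 8.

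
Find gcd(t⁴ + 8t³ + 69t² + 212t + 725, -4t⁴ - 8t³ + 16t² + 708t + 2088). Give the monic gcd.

t² + 5t + 29

By polynomial division,
  t⁴ + 8t³ + 69t² + 212t + 725 = (-1/4)(-4t⁴ - 8t³ + 16t² + 708t + 2088) + (6t³ + 73t² + 389t + 1247)
  -4t⁴ - 8t³ + 16t² + 708t + 2088 = (-(2/3)t + 61/9)(6t³ + 73t² + 389t + 1247) + (-(1975/9)t² - (9875/9)t - 57275/9)
  6t³ + 73t² + 389t + 1247 = (-(54/1975)t - 387/1975)(-(1975/9)t² - (9875/9)t - 57275/9) + (0)
Last nonzero remainder: -(1975/9)t² - (9875/9)t - 57275/9. Dividing through by -1975/9 gives the monic gcd t² + 5t + 29.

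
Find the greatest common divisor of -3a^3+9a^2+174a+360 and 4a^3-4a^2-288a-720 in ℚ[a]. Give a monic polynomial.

Euclidean algorithm in ℚ[a]:
  -3a^3+9a^2+174a+360 = (-3/4)(4a^3-4a^2-288a-720) + (6a^2-42a-180)
  4a^3-4a^2-288a-720 = ((2/3)a+4)(6a^2-42a-180) + (0)
Last nonzero remainder: 6a^2-42a-180. Dividing through by 6 gives the monic gcd a^2-7a-30.

a^2-7a-30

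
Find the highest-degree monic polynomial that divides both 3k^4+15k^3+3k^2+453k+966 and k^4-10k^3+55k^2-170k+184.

k^2-4k+23

Apply the Euclidean algorithm:
  3k^4+15k^3+3k^2+453k+966 = (3)(k^4-10k^3+55k^2-170k+184) + (45k^3-162k^2+963k+414)
  k^4-10k^3+55k^2-170k+184 = ((1/45)k-32/225)(45k^3-162k^2+963k+414) + ((264/25)k^2-(1056/25)k+6072/25)
  45k^3-162k^2+963k+414 = ((375/88)k+75/44)((264/25)k^2-(1056/25)k+6072/25) + (0)
Last nonzero remainder: (264/25)k^2-(1056/25)k+6072/25. Dividing through by 264/25 gives the monic gcd k^2-4k+23.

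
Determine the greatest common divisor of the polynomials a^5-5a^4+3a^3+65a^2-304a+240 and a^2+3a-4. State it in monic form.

Repeated division with remainder:
  a^5-5a^4+3a^3+65a^2-304a+240 = (a^3-8a^2+31a-60)(a^2+3a-4) + (0)
The last nonzero remainder a^2+3a-4 is already monic.

a^2+3a-4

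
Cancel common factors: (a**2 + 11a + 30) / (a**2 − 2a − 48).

(a + 5)/(a − 8)

Apply the Euclidean algorithm:
  a**2 + 11a + 30 = (a**2 − 2a − 48) + (13a + 78)
  a**2 − 2a − 48 = ((1/13)a − 8/13)(13a + 78) + (0)
Last nonzero remainder: 13a + 78. Dividing through by 13 gives the monic gcd a + 6.
Cancel a + 6 from numerator and denominator to get the reduced form.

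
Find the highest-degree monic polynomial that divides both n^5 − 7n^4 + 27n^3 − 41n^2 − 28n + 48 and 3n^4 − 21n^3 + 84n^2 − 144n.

Euclidean algorithm in ℚ[n]:
  n^5 − 7n^4 + 27n^3 − 41n^2 − 28n + 48 = ((1/3)n)(3n^4 − 21n^3 + 84n^2 − 144n) + (−n^3 + 7n^2 − 28n + 48)
  3n^4 − 21n^3 + 84n^2 − 144n = (−3n)(−n^3 + 7n^2 − 28n + 48) + (0)
Last nonzero remainder: −n^3 + 7n^2 − 28n + 48. Dividing through by −1 gives the monic gcd n^3 − 7n^2 + 28n − 48.

n^3 − 7n^2 + 28n − 48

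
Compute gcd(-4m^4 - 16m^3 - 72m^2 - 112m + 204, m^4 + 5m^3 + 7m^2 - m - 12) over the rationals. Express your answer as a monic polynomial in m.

m^2 + 2m - 3

Apply the Euclidean algorithm:
  -4m^4 - 16m^3 - 72m^2 - 112m + 204 = (-4)(m^4 + 5m^3 + 7m^2 - m - 12) + (4m^3 - 44m^2 - 116m + 156)
  m^4 + 5m^3 + 7m^2 - m - 12 = ((1/4)m + 4)(4m^3 - 44m^2 - 116m + 156) + (212m^2 + 424m - 636)
  4m^3 - 44m^2 - 116m + 156 = ((1/53)m - 13/53)(212m^2 + 424m - 636) + (0)
Last nonzero remainder: 212m^2 + 424m - 636. Dividing through by 212 gives the monic gcd m^2 + 2m - 3.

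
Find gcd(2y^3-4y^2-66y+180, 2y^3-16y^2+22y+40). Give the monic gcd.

y-5

Repeated division with remainder:
  2y^3-4y^2-66y+180 = (2y^3-16y^2+22y+40) + (12y^2-88y+140)
  2y^3-16y^2+22y+40 = ((1/6)y-1/9)(12y^2-88y+140) + (-(100/9)y+500/9)
  12y^2-88y+140 = (-(27/25)y+63/25)(-(100/9)y+500/9) + (0)
Last nonzero remainder: -(100/9)y+500/9. Dividing through by -100/9 gives the monic gcd y-5.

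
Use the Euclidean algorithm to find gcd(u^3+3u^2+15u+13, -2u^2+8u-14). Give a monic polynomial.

1

Apply the Euclidean algorithm:
  u^3+3u^2+15u+13 = (-(1/2)u-7/2)(-2u^2+8u-14) + (36u-36)
  -2u^2+8u-14 = (-(1/18)u+1/6)(36u-36) + (-8)
  36u-36 = (-(9/2)u+9/2)(-8) + (0)
The last nonzero remainder is the constant -8, so the polynomials are coprime and gcd = 1.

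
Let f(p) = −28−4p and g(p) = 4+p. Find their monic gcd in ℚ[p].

1

Repeated division with remainder:
  −4p−28 = (−4)(p+4) + (−12)
  p+4 = (−(1/12)p−1/3)(−12) + (0)
The last nonzero remainder is the constant −12, so the polynomials are coprime and gcd = 1.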